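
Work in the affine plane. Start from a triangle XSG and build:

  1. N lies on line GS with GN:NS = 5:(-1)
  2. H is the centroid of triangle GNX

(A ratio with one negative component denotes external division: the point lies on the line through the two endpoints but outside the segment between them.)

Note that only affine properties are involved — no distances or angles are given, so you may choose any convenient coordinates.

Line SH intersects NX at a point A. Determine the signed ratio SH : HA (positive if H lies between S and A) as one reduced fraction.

SH:HA = -2/5

Assign X = (0, 0), S = (1, 0), G = (0, 1) — the answer is frame-independent, so this choice is without loss of generality.
1. N lies on line GS with GN:NS = 5:(-1) ⇒ N = (5/4, -1/4)
2. H is the centroid of triangle GNX ⇒ H = (5/12, 1/4)
line SH meets NX at A = (15/8, -3/8)
H = S + t·(A−S) with t = -2/3, so SH:HA = -2/3:5/3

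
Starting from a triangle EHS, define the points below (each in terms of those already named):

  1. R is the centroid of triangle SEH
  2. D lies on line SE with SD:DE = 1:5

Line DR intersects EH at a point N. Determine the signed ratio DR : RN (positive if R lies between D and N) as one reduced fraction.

Work in coordinates with E = (0, 0), H = (1, 0), S = (0, 1).
1. R is the centroid of triangle SEH ⇒ R = (1/3, 1/3)
2. D lies on line SE with SD:DE = 1:5 ⇒ D = (0, 5/6)
line DR meets EH at N = (5/9, 0)
R = D + t·(N−D) with t = 3/5, so DR:RN = 3/5:2/5

DR:RN = 3/2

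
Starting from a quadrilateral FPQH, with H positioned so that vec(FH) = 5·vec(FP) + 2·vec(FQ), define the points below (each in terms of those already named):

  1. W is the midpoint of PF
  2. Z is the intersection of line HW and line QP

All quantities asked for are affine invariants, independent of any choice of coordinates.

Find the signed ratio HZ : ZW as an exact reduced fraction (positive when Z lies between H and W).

HZ:ZW = 12

Work in coordinates with F = (0, 0), P = (1, 0), Q = (0, 1), H = (5, 2).
1. W is the midpoint of PF ⇒ W = (1/2, 0)
2. Z is the intersection of line HW and line QP ⇒ Z = (11/13, 2/13)
Z = H + t·(W−H) with t = 12/13, so HZ:ZW = t:(1−t) = 12/13:1/13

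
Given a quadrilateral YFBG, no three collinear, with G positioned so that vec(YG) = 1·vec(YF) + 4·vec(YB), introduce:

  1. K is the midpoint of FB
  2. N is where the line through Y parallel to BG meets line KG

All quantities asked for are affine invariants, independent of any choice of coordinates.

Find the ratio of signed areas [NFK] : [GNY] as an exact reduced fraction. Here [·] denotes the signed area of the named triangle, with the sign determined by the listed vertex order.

Work in coordinates with Y = (0, 0), F = (1, 0), B = (0, 1), G = (1, 4).
1. K is the midpoint of FB ⇒ K = (1/2, 1/2)
2. N is where the line through Y parallel to BG meets line KG ⇒ N = (3/4, 9/4)
2·[NFK] = -1, 2·[GNY] = -3/4
[NFK]:[GNY] = -1:-3/4 = 4/3

[NFK]:[GNY] = 4/3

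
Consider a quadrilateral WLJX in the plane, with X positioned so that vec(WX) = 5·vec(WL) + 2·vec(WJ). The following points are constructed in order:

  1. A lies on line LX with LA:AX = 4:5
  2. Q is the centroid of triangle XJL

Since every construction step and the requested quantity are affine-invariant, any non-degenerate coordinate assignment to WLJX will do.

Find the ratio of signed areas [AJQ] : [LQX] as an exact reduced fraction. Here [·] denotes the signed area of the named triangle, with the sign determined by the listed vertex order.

Assign W = (0, 0), L = (1, 0), J = (0, 1), X = (5, 2) — the answer is frame-independent, so this choice is without loss of generality.
1. A lies on line LX with LA:AX = 4:5 ⇒ A = (25/9, 8/9)
2. Q is the centroid of triangle XJL ⇒ Q = (2, 1)
2·[AJQ] = -2/9, 2·[LQX] = -2
[AJQ]:[LQX] = -2/9:-2 = 1/9

[AJQ]:[LQX] = 1/9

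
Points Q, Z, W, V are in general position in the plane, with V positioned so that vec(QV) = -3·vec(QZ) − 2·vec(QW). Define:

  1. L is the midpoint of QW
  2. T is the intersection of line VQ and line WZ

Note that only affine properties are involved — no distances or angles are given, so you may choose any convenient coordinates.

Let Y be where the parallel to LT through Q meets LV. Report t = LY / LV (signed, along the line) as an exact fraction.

Choose coordinates Q = (0, 0), Z = (1, 0), W = (0, 1), V = (-3, -2).
1. L is the midpoint of QW ⇒ L = (0, 1/2)
2. T is the intersection of line VQ and line WZ ⇒ T = (3/5, 2/5)
through Q parallel to LT: direction (3/5, -1/10); meets LV at Y = (-1/2, 1/12)
Y = L + t·(V−L) with t = 1/6

t = 1/6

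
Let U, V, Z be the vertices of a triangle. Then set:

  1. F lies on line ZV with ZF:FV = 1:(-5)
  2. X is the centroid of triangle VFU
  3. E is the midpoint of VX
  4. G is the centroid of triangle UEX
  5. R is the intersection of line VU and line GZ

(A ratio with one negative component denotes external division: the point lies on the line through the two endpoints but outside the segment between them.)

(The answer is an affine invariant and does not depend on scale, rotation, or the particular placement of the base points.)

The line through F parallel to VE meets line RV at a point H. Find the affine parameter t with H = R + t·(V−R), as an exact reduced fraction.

t = 31/12

Set U = (0, 0), V = (1, 0), Z = (0, 1); any affine frame gives the same invariant.
1. F lies on line ZV with ZF:FV = 1:(-5) ⇒ F = (-1/4, 5/4)
2. X is the centroid of triangle VFU ⇒ X = (1/4, 5/12)
3. E is the midpoint of VX ⇒ E = (5/8, 5/24)
4. G is the centroid of triangle UEX ⇒ G = (7/24, 5/24)
5. R is the intersection of line VU and line GZ ⇒ R = (7/19, 0)
through F parallel to VE: direction (-3/8, 5/24); meets RV at H = (2, 0)
H = R + t·(V−R) with t = 31/12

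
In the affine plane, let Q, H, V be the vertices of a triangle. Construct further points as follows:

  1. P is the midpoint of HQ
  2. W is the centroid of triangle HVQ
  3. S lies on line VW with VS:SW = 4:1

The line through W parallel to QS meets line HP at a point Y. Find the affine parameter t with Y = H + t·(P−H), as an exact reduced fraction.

Set Q = (0, 0), H = (1, 0), V = (0, 1); any affine frame gives the same invariant.
1. P is the midpoint of HQ ⇒ P = (1/2, 0)
2. W is the centroid of triangle HVQ ⇒ W = (1/3, 1/3)
3. S lies on line VW with VS:SW = 4:1 ⇒ S = (4/15, 7/15)
through W parallel to QS: direction (4/15, 7/15); meets HP at Y = (1/7, 0)
Y = H + t·(P−H) with t = 12/7

t = 12/7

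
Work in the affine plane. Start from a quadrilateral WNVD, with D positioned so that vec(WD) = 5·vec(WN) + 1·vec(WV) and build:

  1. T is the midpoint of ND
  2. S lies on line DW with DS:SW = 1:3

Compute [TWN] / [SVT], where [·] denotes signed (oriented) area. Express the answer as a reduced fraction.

Work in coordinates with W = (0, 0), N = (1, 0), V = (0, 1), D = (5, 1).
1. T is the midpoint of ND ⇒ T = (3, 1/2)
2. S lies on line DW with DS:SW = 1:3 ⇒ S = (15/4, 3/4)
2·[TWN] = 1/2, 2·[SVT] = 9/8
[TWN]:[SVT] = 1/2:9/8 = 4/9

[TWN]:[SVT] = 4/9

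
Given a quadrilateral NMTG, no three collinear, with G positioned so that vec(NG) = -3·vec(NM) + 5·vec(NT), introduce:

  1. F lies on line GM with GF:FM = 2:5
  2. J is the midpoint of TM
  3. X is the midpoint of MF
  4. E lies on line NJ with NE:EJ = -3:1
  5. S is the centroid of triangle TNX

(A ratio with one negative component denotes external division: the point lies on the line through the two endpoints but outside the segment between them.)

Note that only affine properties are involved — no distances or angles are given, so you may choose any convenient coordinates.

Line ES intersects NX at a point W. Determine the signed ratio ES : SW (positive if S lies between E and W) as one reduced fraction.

Set N = (0, 0), M = (1, 0), T = (0, 1), G = (-3, 5); any affine frame gives the same invariant.
1. F lies on line GM with GF:FM = 2:5 ⇒ F = (-13/7, 25/7)
2. J is the midpoint of TM ⇒ J = (1/2, 1/2)
3. X is the midpoint of MF ⇒ X = (-3/7, 25/14)
4. E lies on line NJ with NE:EJ = -3:1 ⇒ E = (3/4, 3/4)
5. S is the centroid of triangle TNX ⇒ S = (-1/7, 13/14)
line ES meets NX at W = (-27/119, 225/238)
S = E + t·(W−E) with t = 85/93, so ES:SW = 85/93:8/93

ES:SW = 85/8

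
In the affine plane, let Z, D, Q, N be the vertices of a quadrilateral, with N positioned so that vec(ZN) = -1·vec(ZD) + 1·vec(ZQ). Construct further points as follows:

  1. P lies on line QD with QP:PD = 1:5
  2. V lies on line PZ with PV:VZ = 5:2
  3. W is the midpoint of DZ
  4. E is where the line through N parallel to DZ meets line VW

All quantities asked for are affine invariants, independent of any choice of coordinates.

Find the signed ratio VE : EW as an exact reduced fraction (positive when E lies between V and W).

Work in coordinates with Z = (0, 0), D = (1, 0), Q = (0, 1), N = (-1, 1).
1. P lies on line QD with QP:PD = 1:5 ⇒ P = (1/6, 5/6)
2. V lies on line PZ with PV:VZ = 5:2 ⇒ V = (1/21, 5/21)
3. W is the midpoint of DZ ⇒ W = (1/2, 0)
4. E is where the line through N parallel to DZ meets line VW ⇒ E = (-7/5, 1)
E = V + t·(W−V) with t = -16/5, so VE:EW = t:(1−t) = -16/5:21/5

VE:EW = -16/21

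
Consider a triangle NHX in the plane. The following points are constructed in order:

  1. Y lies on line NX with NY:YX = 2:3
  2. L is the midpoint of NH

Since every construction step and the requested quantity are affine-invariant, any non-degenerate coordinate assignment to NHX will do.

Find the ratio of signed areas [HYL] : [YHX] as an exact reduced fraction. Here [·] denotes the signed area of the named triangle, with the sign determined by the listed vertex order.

[HYL]:[YHX] = 1/3

Assign N = (0, 0), H = (1, 0), X = (0, 1) — the answer is frame-independent, so this choice is without loss of generality.
1. Y lies on line NX with NY:YX = 2:3 ⇒ Y = (0, 2/5)
2. L is the midpoint of NH ⇒ L = (1/2, 0)
2·[HYL] = 1/5, 2·[YHX] = 3/5
[HYL]:[YHX] = 1/5:3/5 = 1/3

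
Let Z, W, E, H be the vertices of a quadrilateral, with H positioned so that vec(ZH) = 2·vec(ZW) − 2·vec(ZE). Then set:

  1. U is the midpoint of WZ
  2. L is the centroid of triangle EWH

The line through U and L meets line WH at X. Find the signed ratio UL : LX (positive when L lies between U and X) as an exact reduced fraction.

UL:LX = 2

Work in coordinates with Z = (0, 0), W = (1, 0), E = (0, 1), H = (2, -2).
1. U is the midpoint of WZ ⇒ U = (1/2, 0)
2. L is the centroid of triangle EWH ⇒ L = (1, -1/3)
line UL meets WH at X = (5/4, -1/2)
L = U + t·(X−U) with t = 2/3, so UL:LX = 2/3:1/3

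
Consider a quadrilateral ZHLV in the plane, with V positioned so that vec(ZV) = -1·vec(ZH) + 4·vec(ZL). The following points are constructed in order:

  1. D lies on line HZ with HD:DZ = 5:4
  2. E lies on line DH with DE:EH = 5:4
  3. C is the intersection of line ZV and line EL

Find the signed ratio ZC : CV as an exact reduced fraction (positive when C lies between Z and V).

ZC:CV = 61/102

Choose coordinates Z = (0, 0), H = (1, 0), L = (0, 1), V = (-1, 4).
1. D lies on line HZ with HD:DZ = 5:4 ⇒ D = (4/9, 0)
2. E lies on line DH with DE:EH = 5:4 ⇒ E = (61/81, 0)
3. C is the intersection of line ZV and line EL ⇒ C = (-61/163, 244/163)
C = Z + t·(V−Z) with t = 61/163, so ZC:CV = t:(1−t) = 61/163:102/163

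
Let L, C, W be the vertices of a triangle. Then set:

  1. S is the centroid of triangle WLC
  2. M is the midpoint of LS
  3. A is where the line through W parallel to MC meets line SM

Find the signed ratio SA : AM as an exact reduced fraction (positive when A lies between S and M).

Set L = (0, 0), C = (1, 0), W = (0, 1); any affine frame gives the same invariant.
1. S is the centroid of triangle WLC ⇒ S = (1/3, 1/3)
2. M is the midpoint of LS ⇒ M = (1/6, 1/6)
3. A is where the line through W parallel to MC meets line SM ⇒ A = (5/6, 5/6)
A = S + t·(M−S) with t = -3, so SA:AM = t:(1−t) = -3:4

SA:AM = -3/4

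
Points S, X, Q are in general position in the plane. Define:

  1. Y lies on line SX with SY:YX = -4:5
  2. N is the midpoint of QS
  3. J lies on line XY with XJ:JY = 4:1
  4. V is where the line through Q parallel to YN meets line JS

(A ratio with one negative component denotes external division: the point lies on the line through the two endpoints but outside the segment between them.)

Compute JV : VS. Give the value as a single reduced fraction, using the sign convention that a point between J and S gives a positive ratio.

JV:VS = -5/8

Assign S = (0, 0), X = (1, 0), Q = (0, 1) — the answer is frame-independent, so this choice is without loss of generality.
1. Y lies on line SX with SY:YX = -4:5 ⇒ Y = (-4, 0)
2. N is the midpoint of QS ⇒ N = (0, 1/2)
3. J lies on line XY with XJ:JY = 4:1 ⇒ J = (-3, 0)
4. V is where the line through Q parallel to YN meets line JS ⇒ V = (-8, 0)
V = J + t·(S−J) with t = -5/3, so JV:VS = t:(1−t) = -5/3:8/3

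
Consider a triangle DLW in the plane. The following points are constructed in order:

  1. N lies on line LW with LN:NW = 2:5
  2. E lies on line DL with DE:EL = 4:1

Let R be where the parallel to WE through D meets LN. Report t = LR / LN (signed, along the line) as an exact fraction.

Assign D = (0, 0), L = (1, 0), W = (0, 1) — the answer is frame-independent, so this choice is without loss of generality.
1. N lies on line LW with LN:NW = 2:5 ⇒ N = (5/7, 2/7)
2. E lies on line DL with DE:EL = 4:1 ⇒ E = (4/5, 0)
through D parallel to WE: direction (4/5, -1); meets LN at R = (-4, 5)
R = L + t·(N−L) with t = 35/2

t = 35/2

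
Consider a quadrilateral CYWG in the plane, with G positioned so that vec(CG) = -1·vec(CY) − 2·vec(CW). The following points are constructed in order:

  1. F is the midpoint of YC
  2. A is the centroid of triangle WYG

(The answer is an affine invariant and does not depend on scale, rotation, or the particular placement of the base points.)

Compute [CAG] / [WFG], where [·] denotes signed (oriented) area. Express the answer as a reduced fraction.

Choose coordinates C = (0, 0), Y = (1, 0), W = (0, 1), G = (-1, -2).
1. F is the midpoint of YC ⇒ F = (1/2, 0)
2. A is the centroid of triangle WYG ⇒ A = (0, -1/3)
2·[CAG] = -1/3, 2·[WFG] = -5/2
[CAG]:[WFG] = -1/3:-5/2 = 2/15

[CAG]:[WFG] = 2/15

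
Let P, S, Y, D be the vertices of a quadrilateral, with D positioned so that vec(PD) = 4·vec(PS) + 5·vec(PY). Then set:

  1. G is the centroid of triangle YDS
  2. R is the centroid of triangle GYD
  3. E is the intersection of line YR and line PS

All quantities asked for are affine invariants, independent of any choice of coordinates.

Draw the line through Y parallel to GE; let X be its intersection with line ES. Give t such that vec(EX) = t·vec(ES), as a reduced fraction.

t = -1/8

Choose coordinates P = (0, 0), S = (1, 0), Y = (0, 1), D = (4, 5).
1. G is the centroid of triangle YDS ⇒ G = (5/3, 2)
2. R is the centroid of triangle GYD ⇒ R = (17/9, 8/3)
3. E is the intersection of line YR and line PS ⇒ E = (-17/15, 0)
through Y parallel to GE: direction (-14/5, -2); meets ES at X = (-7/5, 0)
X = E + t·(S−E) with t = -1/8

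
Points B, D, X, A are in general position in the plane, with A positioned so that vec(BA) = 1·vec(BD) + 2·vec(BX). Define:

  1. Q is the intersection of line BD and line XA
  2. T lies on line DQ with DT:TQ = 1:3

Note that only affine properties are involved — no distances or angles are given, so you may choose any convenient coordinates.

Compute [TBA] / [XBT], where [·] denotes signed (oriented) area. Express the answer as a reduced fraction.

[TBA]:[XBT] = -2

Work in coordinates with B = (0, 0), D = (1, 0), X = (0, 1), A = (1, 2).
1. Q is the intersection of line BD and line XA ⇒ Q = (-1, 0)
2. T lies on line DQ with DT:TQ = 1:3 ⇒ T = (1/2, 0)
2·[TBA] = -1, 2·[XBT] = 1/2
[TBA]:[XBT] = -1:1/2 = -2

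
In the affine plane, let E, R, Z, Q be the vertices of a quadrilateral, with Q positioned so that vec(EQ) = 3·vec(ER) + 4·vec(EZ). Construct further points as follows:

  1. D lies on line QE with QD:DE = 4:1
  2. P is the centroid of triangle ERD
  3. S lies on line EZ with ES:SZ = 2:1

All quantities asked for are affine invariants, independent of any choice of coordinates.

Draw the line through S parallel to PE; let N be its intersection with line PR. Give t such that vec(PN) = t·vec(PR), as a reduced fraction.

t = -4/3

Choose coordinates E = (0, 0), R = (1, 0), Z = (0, 1), Q = (3, 4).
1. D lies on line QE with QD:DE = 4:1 ⇒ D = (3/5, 4/5)
2. P is the centroid of triangle ERD ⇒ P = (8/15, 4/15)
3. S lies on line EZ with ES:SZ = 2:1 ⇒ S = (0, 2/3)
through S parallel to PE: direction (-8/15, -4/15); meets PR at N = (-4/45, 28/45)
N = P + t·(R−P) with t = -4/3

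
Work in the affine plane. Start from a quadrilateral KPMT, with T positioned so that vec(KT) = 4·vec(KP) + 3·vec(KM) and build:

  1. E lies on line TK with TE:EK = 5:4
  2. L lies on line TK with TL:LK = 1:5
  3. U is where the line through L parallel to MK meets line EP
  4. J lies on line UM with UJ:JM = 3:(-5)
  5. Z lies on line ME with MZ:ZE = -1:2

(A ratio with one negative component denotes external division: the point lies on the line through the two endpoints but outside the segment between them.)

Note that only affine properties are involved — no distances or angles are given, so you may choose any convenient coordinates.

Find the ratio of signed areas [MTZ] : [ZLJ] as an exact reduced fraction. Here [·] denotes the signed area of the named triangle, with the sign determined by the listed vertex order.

Work in coordinates with K = (0, 0), P = (1, 0), M = (0, 1), T = (4, 3).
1. E lies on line TK with TE:EK = 5:4 ⇒ E = (16/9, 4/3)
2. L lies on line TK with TL:LK = 1:5 ⇒ L = (10/3, 5/2)
3. U is where the line through L parallel to MK meets line EP ⇒ U = (10/3, 4)
4. J lies on line UM with UJ:JM = 3:(-5) ⇒ J = (25/3, 17/2)
5. Z lies on line ME with MZ:ZE = -1:2 ⇒ Z = (-16/9, 2/3)
2·[MTZ] = 20/9, 2·[ZLJ] = 43/2
[MTZ]:[ZLJ] = 20/9:43/2 = 40/387

[MTZ]:[ZLJ] = 40/387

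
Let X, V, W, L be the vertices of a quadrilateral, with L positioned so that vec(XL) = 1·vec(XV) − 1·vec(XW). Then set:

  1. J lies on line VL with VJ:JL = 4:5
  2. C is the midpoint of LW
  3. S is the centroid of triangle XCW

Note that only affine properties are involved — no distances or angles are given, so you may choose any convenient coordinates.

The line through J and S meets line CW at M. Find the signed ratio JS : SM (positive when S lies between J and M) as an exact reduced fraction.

Work in coordinates with X = (0, 0), V = (1, 0), W = (0, 1), L = (1, -1).
1. J lies on line VL with VJ:JL = 4:5 ⇒ J = (1, -4/9)
2. C is the midpoint of LW ⇒ C = (1/2, 0)
3. S is the centroid of triangle XCW ⇒ S = (1/6, 1/3)
line JS meets CW at M = (23/48, 1/24)
S = J + t·(M−J) with t = 8/5, so JS:SM = 8/5:-3/5

JS:SM = -8/3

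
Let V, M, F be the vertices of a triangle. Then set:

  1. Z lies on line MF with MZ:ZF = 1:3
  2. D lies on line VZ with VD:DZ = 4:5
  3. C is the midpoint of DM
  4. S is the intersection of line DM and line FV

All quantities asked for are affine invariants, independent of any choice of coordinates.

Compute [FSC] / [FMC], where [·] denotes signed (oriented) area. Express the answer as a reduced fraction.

[FSC]:[FMC] = -2

Set V = (0, 0), M = (1, 0), F = (0, 1); any affine frame gives the same invariant.
1. Z lies on line MF with MZ:ZF = 1:3 ⇒ Z = (3/4, 1/4)
2. D lies on line VZ with VD:DZ = 4:5 ⇒ D = (1/3, 1/9)
3. C is the midpoint of DM ⇒ C = (2/3, 1/18)
4. S is the intersection of line DM and line FV ⇒ S = (0, 1/6)
2·[FSC] = 5/9, 2·[FMC] = -5/18
[FSC]:[FMC] = 5/9:-5/18 = -2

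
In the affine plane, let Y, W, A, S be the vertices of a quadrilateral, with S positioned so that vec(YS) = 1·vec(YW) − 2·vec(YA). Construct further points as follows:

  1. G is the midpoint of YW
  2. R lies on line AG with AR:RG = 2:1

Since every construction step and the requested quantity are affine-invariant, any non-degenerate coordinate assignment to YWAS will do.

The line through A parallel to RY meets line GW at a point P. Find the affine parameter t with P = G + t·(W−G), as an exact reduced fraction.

t = -3

Work in coordinates with Y = (0, 0), W = (1, 0), A = (0, 1), S = (1, -2).
1. G is the midpoint of YW ⇒ G = (1/2, 0)
2. R lies on line AG with AR:RG = 2:1 ⇒ R = (1/3, 1/3)
through A parallel to RY: direction (-1/3, -1/3); meets GW at P = (-1, 0)
P = G + t·(W−G) with t = -3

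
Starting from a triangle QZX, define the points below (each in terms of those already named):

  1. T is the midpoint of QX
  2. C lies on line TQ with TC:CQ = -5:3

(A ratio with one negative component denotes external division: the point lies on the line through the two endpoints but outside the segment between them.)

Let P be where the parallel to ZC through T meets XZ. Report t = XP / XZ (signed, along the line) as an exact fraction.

Set Q = (0, 0), Z = (1, 0), X = (0, 1); any affine frame gives the same invariant.
1. T is the midpoint of QX ⇒ T = (0, 1/2)
2. C lies on line TQ with TC:CQ = -5:3 ⇒ C = (0, -3/4)
through T parallel to ZC: direction (-1, -3/4); meets XZ at P = (2/7, 5/7)
P = X + t·(Z−X) with t = 2/7

t = 2/7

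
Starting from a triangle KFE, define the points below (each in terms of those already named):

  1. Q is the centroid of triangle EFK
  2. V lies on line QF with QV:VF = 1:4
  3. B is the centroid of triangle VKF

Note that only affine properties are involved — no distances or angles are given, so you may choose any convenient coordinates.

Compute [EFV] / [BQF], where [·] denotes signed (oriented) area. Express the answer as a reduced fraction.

[EFV]:[BQF] = 12/5

Set K = (0, 0), F = (1, 0), E = (0, 1); any affine frame gives the same invariant.
1. Q is the centroid of triangle EFK ⇒ Q = (1/3, 1/3)
2. V lies on line QF with QV:VF = 1:4 ⇒ V = (7/15, 4/15)
3. B is the centroid of triangle VKF ⇒ B = (22/45, 4/45)
2·[EFV] = -4/15, 2·[BQF] = -1/9
[EFV]:[BQF] = -4/15:-1/9 = 12/5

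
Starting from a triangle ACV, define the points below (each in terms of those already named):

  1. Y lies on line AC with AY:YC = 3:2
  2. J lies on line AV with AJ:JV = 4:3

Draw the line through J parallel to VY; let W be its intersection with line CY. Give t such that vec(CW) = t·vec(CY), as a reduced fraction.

t = 23/14

Assign A = (0, 0), C = (1, 0), V = (0, 1) — the answer is frame-independent, so this choice is without loss of generality.
1. Y lies on line AC with AY:YC = 3:2 ⇒ Y = (3/5, 0)
2. J lies on line AV with AJ:JV = 4:3 ⇒ J = (0, 4/7)
through J parallel to VY: direction (3/5, -1); meets CY at W = (12/35, 0)
W = C + t·(Y−C) with t = 23/14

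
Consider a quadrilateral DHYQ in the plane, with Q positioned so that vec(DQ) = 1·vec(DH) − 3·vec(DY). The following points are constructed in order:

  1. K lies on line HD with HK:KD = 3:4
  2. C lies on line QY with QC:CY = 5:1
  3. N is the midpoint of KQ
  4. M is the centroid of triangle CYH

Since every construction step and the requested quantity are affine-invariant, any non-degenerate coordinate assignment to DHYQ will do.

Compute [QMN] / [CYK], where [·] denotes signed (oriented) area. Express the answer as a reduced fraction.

[QMN]:[CYK] = 5/6

Work in coordinates with D = (0, 0), H = (1, 0), Y = (0, 1), Q = (1, -3).
1. K lies on line HD with HK:KD = 3:4 ⇒ K = (4/7, 0)
2. C lies on line QY with QC:CY = 5:1 ⇒ C = (1/6, 1/3)
3. N is the midpoint of KQ ⇒ N = (11/14, -3/2)
4. M is the centroid of triangle CYH ⇒ M = (7/18, 4/9)
2·[QMN] = -5/28, 2·[CYK] = -3/14
[QMN]:[CYK] = -5/28:-3/14 = 5/6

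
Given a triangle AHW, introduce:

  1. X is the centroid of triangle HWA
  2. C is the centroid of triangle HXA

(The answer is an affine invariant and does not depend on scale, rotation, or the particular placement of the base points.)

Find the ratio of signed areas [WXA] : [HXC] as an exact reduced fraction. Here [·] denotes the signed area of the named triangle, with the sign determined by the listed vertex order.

Set A = (0, 0), H = (1, 0), W = (0, 1); any affine frame gives the same invariant.
1. X is the centroid of triangle HWA ⇒ X = (1/3, 1/3)
2. C is the centroid of triangle HXA ⇒ C = (4/9, 1/9)
2·[WXA] = -1/3, 2·[HXC] = 1/9
[WXA]:[HXC] = -1/3:1/9 = -3

[WXA]:[HXC] = -3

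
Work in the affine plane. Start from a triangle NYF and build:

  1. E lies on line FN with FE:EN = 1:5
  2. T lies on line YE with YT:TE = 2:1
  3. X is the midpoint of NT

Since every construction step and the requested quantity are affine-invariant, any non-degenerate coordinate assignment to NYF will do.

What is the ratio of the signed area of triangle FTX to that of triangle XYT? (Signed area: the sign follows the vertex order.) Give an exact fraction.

Set N = (0, 0), Y = (1, 0), F = (0, 1); any affine frame gives the same invariant.
1. E lies on line FN with FE:EN = 1:5 ⇒ E = (0, 5/6)
2. T lies on line YE with YT:TE = 2:1 ⇒ T = (1/3, 5/9)
3. X is the midpoint of NT ⇒ X = (1/6, 5/18)
2·[FTX] = -1/6, 2·[XYT] = 5/18
[FTX]:[XYT] = -1/6:5/18 = -3/5

[FTX]:[XYT] = -3/5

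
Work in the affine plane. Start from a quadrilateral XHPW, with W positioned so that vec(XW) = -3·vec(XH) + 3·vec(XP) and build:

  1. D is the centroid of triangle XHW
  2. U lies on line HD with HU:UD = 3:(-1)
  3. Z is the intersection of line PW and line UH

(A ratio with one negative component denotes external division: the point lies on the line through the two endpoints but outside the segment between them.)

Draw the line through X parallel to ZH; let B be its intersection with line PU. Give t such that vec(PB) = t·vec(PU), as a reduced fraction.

t = 5/2

Set X = (0, 0), H = (1, 0), P = (0, 1), W = (-3, 3); any affine frame gives the same invariant.
1. D is the centroid of triangle XHW ⇒ D = (-2/3, 1)
2. U lies on line HD with HU:UD = 3:(-1) ⇒ U = (-3/2, 3/2)
3. Z is the intersection of line PW and line UH ⇒ Z = (6, -3)
through X parallel to ZH: direction (-5, 3); meets PU at B = (-15/4, 9/4)
B = P + t·(U−P) with t = 5/2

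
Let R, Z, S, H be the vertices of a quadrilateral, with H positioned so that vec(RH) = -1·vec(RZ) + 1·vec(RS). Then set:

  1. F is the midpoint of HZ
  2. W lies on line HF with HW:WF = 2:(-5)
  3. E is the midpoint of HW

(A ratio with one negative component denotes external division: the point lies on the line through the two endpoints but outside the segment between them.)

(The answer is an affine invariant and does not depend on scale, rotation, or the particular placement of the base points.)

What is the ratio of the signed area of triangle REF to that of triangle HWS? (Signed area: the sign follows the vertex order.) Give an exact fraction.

Assign R = (0, 0), Z = (1, 0), S = (0, 1), H = (-1, 1) — the answer is frame-independent, so this choice is without loss of generality.
1. F is the midpoint of HZ ⇒ F = (0, 1/2)
2. W lies on line HF with HW:WF = 2:(-5) ⇒ W = (-5/3, 4/3)
3. E is the midpoint of HW ⇒ E = (-4/3, 7/6)
2·[REF] = -2/3, 2·[HWS] = -1/3
[REF]:[HWS] = -2/3:-1/3 = 2

[REF]:[HWS] = 2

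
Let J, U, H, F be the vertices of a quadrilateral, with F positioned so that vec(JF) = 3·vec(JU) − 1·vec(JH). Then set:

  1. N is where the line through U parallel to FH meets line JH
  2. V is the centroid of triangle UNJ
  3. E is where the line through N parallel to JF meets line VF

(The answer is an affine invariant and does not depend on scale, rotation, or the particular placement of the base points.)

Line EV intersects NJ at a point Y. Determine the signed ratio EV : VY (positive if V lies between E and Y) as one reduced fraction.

EV:VY = -8

Choose coordinates J = (0, 0), U = (1, 0), H = (0, 1), F = (3, -1).
1. N is where the line through U parallel to FH meets line JH ⇒ N = (0, 2/3)
2. V is the centroid of triangle UNJ ⇒ V = (1/3, 2/9)
3. E is where the line through N parallel to JF meets line VF ⇒ E = (-7/3, 13/9)
line EV meets NJ at Y = (0, 3/8)
V = E + t·(Y−E) with t = 8/7, so EV:VY = 8/7:-1/7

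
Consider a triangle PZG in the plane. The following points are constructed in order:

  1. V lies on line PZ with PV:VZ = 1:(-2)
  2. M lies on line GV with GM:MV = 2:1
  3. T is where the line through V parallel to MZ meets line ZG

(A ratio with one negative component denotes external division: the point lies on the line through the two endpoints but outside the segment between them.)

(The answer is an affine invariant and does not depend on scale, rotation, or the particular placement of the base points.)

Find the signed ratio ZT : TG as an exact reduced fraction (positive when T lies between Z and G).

Assign P = (0, 0), Z = (1, 0), G = (0, 1) — the answer is frame-independent, so this choice is without loss of generality.
1. V lies on line PZ with PV:VZ = 1:(-2) ⇒ V = (-1, 0)
2. M lies on line GV with GM:MV = 2:1 ⇒ M = (-2/3, 1/3)
3. T is where the line through V parallel to MZ meets line ZG ⇒ T = (3/2, -1/2)
T = Z + t·(G−Z) with t = -1/2, so ZT:TG = t:(1−t) = -1/2:3/2

ZT:TG = -1/3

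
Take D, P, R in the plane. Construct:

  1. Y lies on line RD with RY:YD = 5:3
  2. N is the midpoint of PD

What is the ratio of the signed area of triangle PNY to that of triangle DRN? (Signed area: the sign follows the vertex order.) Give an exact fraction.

[PNY]:[DRN] = 3/8

Work in coordinates with D = (0, 0), P = (1, 0), R = (0, 1).
1. Y lies on line RD with RY:YD = 5:3 ⇒ Y = (0, 3/8)
2. N is the midpoint of PD ⇒ N = (1/2, 0)
2·[PNY] = -3/16, 2·[DRN] = -1/2
[PNY]:[DRN] = -3/16:-1/2 = 3/8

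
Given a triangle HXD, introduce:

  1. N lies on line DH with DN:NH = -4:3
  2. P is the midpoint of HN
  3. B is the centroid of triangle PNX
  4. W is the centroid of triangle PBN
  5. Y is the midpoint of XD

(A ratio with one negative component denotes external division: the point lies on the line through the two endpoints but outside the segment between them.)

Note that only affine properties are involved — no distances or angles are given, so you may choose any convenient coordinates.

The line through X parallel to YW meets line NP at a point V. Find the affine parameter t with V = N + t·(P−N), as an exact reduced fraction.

t = -16/7

Set H = (0, 0), X = (1, 0), D = (0, 1); any affine frame gives the same invariant.
1. N lies on line DH with DN:NH = -4:3 ⇒ N = (0, -3)
2. P is the midpoint of HN ⇒ P = (0, -3/2)
3. B is the centroid of triangle PNX ⇒ B = (1/3, -3/2)
4. W is the centroid of triangle PBN ⇒ W = (1/9, -2)
5. Y is the midpoint of XD ⇒ Y = (1/2, 1/2)
through X parallel to YW: direction (-7/18, -5/2); meets NP at V = (0, -45/7)
V = N + t·(P−N) with t = -16/7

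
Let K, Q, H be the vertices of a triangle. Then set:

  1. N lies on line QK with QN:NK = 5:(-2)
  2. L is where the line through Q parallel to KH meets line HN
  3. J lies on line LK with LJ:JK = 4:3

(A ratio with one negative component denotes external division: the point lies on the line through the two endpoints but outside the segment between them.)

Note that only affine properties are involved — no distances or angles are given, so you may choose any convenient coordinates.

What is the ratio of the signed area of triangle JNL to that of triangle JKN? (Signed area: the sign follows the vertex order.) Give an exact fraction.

[JNL]:[JKN] = 4/3

Set K = (0, 0), Q = (1, 0), H = (0, 1); any affine frame gives the same invariant.
1. N lies on line QK with QN:NK = 5:(-2) ⇒ N = (-2/3, 0)
2. L is where the line through Q parallel to KH meets line HN ⇒ L = (1, 5/2)
3. J lies on line LK with LJ:JK = 4:3 ⇒ J = (3/7, 15/14)
2·[JNL] = -20/21, 2·[JKN] = -5/7
[JNL]:[JKN] = -20/21:-5/7 = 4/3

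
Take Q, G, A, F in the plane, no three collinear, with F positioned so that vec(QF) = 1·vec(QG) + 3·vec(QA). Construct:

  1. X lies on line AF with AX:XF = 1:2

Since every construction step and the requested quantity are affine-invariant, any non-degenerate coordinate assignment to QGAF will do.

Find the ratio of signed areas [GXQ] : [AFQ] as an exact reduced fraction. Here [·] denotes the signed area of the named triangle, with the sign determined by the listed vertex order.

Work in coordinates with Q = (0, 0), G = (1, 0), A = (0, 1), F = (1, 3).
1. X lies on line AF with AX:XF = 1:2 ⇒ X = (1/3, 5/3)
2·[GXQ] = 5/3, 2·[AFQ] = -1
[GXQ]:[AFQ] = 5/3:-1 = -5/3

[GXQ]:[AFQ] = -5/3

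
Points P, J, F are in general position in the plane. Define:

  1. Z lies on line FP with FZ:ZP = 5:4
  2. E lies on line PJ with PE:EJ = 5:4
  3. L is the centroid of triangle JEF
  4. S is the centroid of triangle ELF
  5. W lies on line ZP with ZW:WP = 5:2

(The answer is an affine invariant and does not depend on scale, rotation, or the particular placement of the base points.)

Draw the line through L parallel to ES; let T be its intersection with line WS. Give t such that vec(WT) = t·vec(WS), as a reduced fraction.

t = 346/283

Choose coordinates P = (0, 0), J = (1, 0), F = (0, 1).
1. Z lies on line FP with FZ:ZP = 5:4 ⇒ Z = (0, 4/9)
2. E lies on line PJ with PE:EJ = 5:4 ⇒ E = (5/9, 0)
3. L is the centroid of triangle JEF ⇒ L = (14/27, 1/3)
4. S is the centroid of triangle ELF ⇒ S = (29/81, 4/9)
5. W lies on line ZP with ZW:WP = 5:2 ⇒ W = (0, 8/63)
through L parallel to ES: direction (-16/81, 4/9); meets WS at T = (10034/22923, 1312/2547)
T = W + t·(S−W) with t = 346/283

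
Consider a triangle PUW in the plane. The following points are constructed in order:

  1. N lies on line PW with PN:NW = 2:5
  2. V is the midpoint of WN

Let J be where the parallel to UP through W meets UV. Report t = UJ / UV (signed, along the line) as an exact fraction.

Work in coordinates with P = (0, 0), U = (1, 0), W = (0, 1).
1. N lies on line PW with PN:NW = 2:5 ⇒ N = (0, 2/7)
2. V is the midpoint of WN ⇒ V = (0, 9/14)
through W parallel to UP: direction (-1, 0); meets UV at J = (-5/9, 1)
J = U + t·(V−U) with t = 14/9

t = 14/9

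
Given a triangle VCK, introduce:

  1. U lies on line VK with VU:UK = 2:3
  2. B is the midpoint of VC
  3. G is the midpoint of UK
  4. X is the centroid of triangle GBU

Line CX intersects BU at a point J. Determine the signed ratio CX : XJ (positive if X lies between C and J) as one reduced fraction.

CX:XJ = 3

Set V = (0, 0), C = (1, 0), K = (0, 1); any affine frame gives the same invariant.
1. U lies on line VK with VU:UK = 2:3 ⇒ U = (0, 2/5)
2. B is the midpoint of VC ⇒ B = (1/2, 0)
3. G is the midpoint of UK ⇒ G = (0, 7/10)
4. X is the centroid of triangle GBU ⇒ X = (1/6, 11/30)
line CX meets BU at J = (-1/9, 22/45)
X = C + t·(J−C) with t = 3/4, so CX:XJ = 3/4:1/4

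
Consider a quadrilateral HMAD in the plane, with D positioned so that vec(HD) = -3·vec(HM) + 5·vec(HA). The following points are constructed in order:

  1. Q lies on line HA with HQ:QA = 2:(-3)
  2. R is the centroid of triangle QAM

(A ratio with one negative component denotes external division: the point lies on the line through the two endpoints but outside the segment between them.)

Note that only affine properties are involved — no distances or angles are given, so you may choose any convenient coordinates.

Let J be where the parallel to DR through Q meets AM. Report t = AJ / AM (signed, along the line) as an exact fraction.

Work in coordinates with H = (0, 0), M = (1, 0), A = (0, 1), D = (-3, 5).
1. Q lies on line HA with HQ:QA = 2:(-3) ⇒ Q = (0, -2)
2. R is the centroid of triangle QAM ⇒ R = (1/3, -1/3)
through Q parallel to DR: direction (10/3, -16/3); meets AM at J = (-5, 6)
J = A + t·(M−A) with t = -5

t = -5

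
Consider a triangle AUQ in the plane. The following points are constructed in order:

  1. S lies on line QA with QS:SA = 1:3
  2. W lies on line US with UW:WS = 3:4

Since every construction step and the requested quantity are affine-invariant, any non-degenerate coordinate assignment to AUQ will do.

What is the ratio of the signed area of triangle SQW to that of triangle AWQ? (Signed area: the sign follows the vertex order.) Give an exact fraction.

[SQW]:[AWQ] = -1/4

Assign A = (0, 0), U = (1, 0), Q = (0, 1) — the answer is frame-independent, so this choice is without loss of generality.
1. S lies on line QA with QS:SA = 1:3 ⇒ S = (0, 3/4)
2. W lies on line US with UW:WS = 3:4 ⇒ W = (4/7, 9/28)
2·[SQW] = -1/7, 2·[AWQ] = 4/7
[SQW]:[AWQ] = -1/7:4/7 = -1/4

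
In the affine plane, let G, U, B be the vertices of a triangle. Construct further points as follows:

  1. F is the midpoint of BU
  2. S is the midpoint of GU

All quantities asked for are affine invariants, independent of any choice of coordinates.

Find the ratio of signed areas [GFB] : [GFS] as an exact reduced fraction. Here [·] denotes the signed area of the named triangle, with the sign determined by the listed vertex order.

Work in coordinates with G = (0, 0), U = (1, 0), B = (0, 1).
1. F is the midpoint of BU ⇒ F = (1/2, 1/2)
2. S is the midpoint of GU ⇒ S = (1/2, 0)
2·[GFB] = 1/2, 2·[GFS] = -1/4
[GFB]:[GFS] = 1/2:-1/4 = -2

[GFB]:[GFS] = -2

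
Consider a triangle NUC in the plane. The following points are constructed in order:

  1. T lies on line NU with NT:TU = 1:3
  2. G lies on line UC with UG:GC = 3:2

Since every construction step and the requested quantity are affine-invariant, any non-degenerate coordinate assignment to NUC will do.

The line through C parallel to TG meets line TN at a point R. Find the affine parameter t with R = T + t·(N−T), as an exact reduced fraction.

Work in coordinates with N = (0, 0), U = (1, 0), C = (0, 1).
1. T lies on line NU with NT:TU = 1:3 ⇒ T = (1/4, 0)
2. G lies on line UC with UG:GC = 3:2 ⇒ G = (2/5, 3/5)
through C parallel to TG: direction (3/20, 3/5); meets TN at R = (-1/4, 0)
R = T + t·(N−T) with t = 2

t = 2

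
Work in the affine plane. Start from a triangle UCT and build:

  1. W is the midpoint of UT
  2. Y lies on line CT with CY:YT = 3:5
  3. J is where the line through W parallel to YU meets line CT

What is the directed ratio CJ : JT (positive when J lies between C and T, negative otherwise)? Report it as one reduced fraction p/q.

Work in coordinates with U = (0, 0), C = (1, 0), T = (0, 1).
1. W is the midpoint of UT ⇒ W = (0, 1/2)
2. Y lies on line CT with CY:YT = 3:5 ⇒ Y = (5/8, 3/8)
3. J is where the line through W parallel to YU meets line CT ⇒ J = (5/16, 11/16)
J = C + t·(T−C) with t = 11/16, so CJ:JT = t:(1−t) = 11/16:5/16

CJ:JT = 11/5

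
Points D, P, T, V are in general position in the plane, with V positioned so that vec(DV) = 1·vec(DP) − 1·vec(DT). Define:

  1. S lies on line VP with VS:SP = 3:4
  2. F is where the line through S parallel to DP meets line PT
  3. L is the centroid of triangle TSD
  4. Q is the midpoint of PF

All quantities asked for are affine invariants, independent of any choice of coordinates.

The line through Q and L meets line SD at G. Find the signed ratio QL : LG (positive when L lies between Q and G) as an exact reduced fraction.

Set D = (0, 0), P = (1, 0), T = (0, 1), V = (1, -1); any affine frame gives the same invariant.
1. S lies on line VP with VS:SP = 3:4 ⇒ S = (1, -4/7)
2. F is where the line through S parallel to DP meets line PT ⇒ F = (11/7, -4/7)
3. L is the centroid of triangle TSD ⇒ L = (1/3, 1/7)
4. Q is the midpoint of PF ⇒ Q = (9/7, -2/7)
line QL meets SD at G = (-41/17, 164/119)
L = Q + t·(G−Q) with t = 17/66, so QL:LG = 17/66:49/66

QL:LG = 17/49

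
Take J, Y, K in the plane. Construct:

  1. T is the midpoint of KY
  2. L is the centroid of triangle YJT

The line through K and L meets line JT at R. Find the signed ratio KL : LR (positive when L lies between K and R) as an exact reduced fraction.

Choose coordinates J = (0, 0), Y = (1, 0), K = (0, 1).
1. T is the midpoint of KY ⇒ T = (1/2, 1/2)
2. L is the centroid of triangle YJT ⇒ L = (1/2, 1/6)
line KL meets JT at R = (3/8, 3/8)
L = K + t·(R−K) with t = 4/3, so KL:LR = 4/3:-1/3

KL:LR = -4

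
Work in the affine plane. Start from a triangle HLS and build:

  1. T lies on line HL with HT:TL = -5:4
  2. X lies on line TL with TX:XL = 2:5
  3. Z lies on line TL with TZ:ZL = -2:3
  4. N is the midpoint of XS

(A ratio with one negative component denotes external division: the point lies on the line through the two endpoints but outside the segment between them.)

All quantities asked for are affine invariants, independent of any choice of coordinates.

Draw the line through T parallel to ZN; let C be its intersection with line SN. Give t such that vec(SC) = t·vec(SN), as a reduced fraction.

t = 15/8

Assign H = (0, 0), L = (1, 0), S = (0, 1) — the answer is frame-independent, so this choice is without loss of generality.
1. T lies on line HL with HT:TL = -5:4 ⇒ T = (5, 0)
2. X lies on line TL with TX:XL = 2:5 ⇒ X = (27/7, 0)
3. Z lies on line TL with TZ:ZL = -2:3 ⇒ Z = (13, 0)
4. N is the midpoint of XS ⇒ N = (27/14, 1/2)
through T parallel to ZN: direction (-155/14, 1/2); meets SN at C = (405/112, 1/16)
C = S + t·(N−S) with t = 15/8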